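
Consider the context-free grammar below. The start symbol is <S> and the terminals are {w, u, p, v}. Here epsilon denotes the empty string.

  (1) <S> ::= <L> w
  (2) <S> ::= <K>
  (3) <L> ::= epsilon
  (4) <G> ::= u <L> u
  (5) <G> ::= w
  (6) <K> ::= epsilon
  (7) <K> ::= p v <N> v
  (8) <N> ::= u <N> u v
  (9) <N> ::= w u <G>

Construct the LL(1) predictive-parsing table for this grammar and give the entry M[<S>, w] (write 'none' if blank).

FIRST(<L>): from <L>::=epsilon we get {epsilon}. So FIRST(<L>) = {epsilon}.
FIRST(<G>): from <G>::=u <L> u we get {u}; from <G>::=w we get {w}. So FIRST(<G>) = {u, w}.
FIRST(<K>): from <K>::=epsilon we get {epsilon}; from <K>::=p v <N> v we get {p}. So FIRST(<K>) = {epsilon, p}.
FIRST(<N>): from <N>::=u <N> u v we get {u}; from <N>::=w u <G> we get {w}. So FIRST(<N>) = {u, w}.
FIRST(<S>): from <S>::=<L> w we get {w}; from <S>::=<K> we get {epsilon, p}. So FIRST(<S>) = {epsilon, p, w}.
FOLLOW(<S>) includes $ since <S> is the start symbol.
FOLLOW(<S>): <S> appears on no right-hand side. Thus FOLLOW(<S>) = {$}.
For <S> ::= <L> w: FIRST(<L> w) = {w}, so it goes in M[<S>, t] for t ∈ {w}.
For <S> ::= <K>: FIRST(<K>) = {epsilon, p}, so it goes in M[<S>, t] for t ∈ {p}; since epsilon ∈ FIRST, also for every t ∈ FOLLOW(<S>) = {$}.

<S> ::= <L> w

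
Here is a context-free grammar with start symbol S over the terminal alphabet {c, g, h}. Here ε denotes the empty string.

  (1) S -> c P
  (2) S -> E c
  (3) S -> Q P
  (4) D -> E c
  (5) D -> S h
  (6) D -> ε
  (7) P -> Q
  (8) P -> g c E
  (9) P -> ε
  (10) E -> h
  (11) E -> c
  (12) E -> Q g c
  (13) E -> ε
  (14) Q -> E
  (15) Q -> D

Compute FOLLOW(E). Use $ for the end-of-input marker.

FIRST(S) = {ε, c, g, h}  (via E c, Q P)
FIRST(D) = {ε, c, g, h}  (via E c, S h)
FIRST(P) = {ε, c, g, h}  (via Q)
FIRST(E) = {ε, c, g, h}  (via Q g c)
FIRST(Q) = {ε, c, g, h}  (via E, D)
FOLLOW(S) includes $ since S is the start symbol.
FOLLOW(S): in D->S h, S is followed by h with FIRST {h}. Thus FOLLOW(S) = {$, h}.
FOLLOW(P): in S->c P, the suffix after P is empty, so FOLLOW(P) ⊇ FOLLOW(S) = {$, h}; in S->Q P, the suffix after P is empty, so FOLLOW(P) ⊇ FOLLOW(S) = {$, h}. Thus FOLLOW(P) = {$, h}.
FOLLOW(Q): in S->Q P, Q is followed by P with FIRST {ε, c, g, h}; in S->Q P, the suffix after Q is nullable, so FOLLOW(Q) ⊇ FOLLOW(S) = {$, h}; in P->Q, the suffix after Q is empty, so FOLLOW(Q) ⊇ FOLLOW(P) = {$, h}; in E->Q g c, Q is followed by g c with FIRST {g}. Thus FOLLOW(Q) = {$, c, g, h}.
FOLLOW(D): in Q->D, the suffix after D is empty, so FOLLOW(D) ⊇ FOLLOW(Q) = {$, c, g, h}. Thus FOLLOW(D) = {$, c, g, h}.
FOLLOW(E): in S->E c, E is followed by c with FIRST {c}; in D->E c, E is followed by c with FIRST {c}; in P->g c E, the suffix after E is empty, so FOLLOW(E) ⊇ FOLLOW(P) = {$, h}; in Q->E, the suffix after E is empty, so FOLLOW(E) ⊇ FOLLOW(Q) = {$, c, g, h}. Thus FOLLOW(E) = {$, c, g, h}.

{$, c, g, h}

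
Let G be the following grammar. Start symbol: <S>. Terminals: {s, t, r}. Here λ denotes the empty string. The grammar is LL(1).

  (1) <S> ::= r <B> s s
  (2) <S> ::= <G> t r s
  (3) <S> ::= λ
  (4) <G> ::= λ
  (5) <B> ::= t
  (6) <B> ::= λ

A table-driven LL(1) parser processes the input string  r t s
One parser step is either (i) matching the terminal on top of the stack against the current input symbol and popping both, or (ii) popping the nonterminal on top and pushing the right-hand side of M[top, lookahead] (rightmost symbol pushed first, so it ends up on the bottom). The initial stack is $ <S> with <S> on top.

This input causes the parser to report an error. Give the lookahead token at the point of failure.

step 1: stack=$ <S>  input=r t s $  — expand <S> ::= r <B> s s
step 2: stack=$ s s <B> r  input=r t s $  — match r
step 3: stack=$ s s <B>  input=t s $  — expand <B> ::= t
step 4: stack=$ s s t  input=t s $  — match t
step 5: stack=$ s s  input=s $  — match s
step 6: stack=$ s  input=$  — error: top is terminal s but lookahead is $

$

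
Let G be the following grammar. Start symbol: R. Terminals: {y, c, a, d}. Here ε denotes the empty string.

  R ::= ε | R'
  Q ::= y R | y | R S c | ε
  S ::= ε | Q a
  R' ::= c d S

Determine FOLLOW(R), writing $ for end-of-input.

FIRST(R') = {c}
FIRST(R) = {ε, c}  (via R')
FIRST(Q) = {ε, a, c, y}  (via R S c)
FIRST(S) = {ε, a, c, y}  (via Q a)
FOLLOW(R) includes $ since R is the start symbol.
FOLLOW(Q): in S::=Q a, Q is followed by a with FIRST {a}. Thus FOLLOW(Q) = {a}.
FOLLOW(R): in Q::=y R, the suffix after R is empty, so FOLLOW(R) ⊇ FOLLOW(Q) = {a}; in Q::=R S c, R is followed by S c with FIRST {a, c, y}. Thus FOLLOW(R) = {$, a, c, y}.
FOLLOW(R'): in R::=R', the suffix after R' is empty, so FOLLOW(R') ⊇ FOLLOW(R) = {$, a, c, y}. Thus FOLLOW(R') = {$, a, c, y}.
FOLLOW(S): in Q::=R S c, S is followed by c with FIRST {c}; in R'::=c d S, the suffix after S is empty, so FOLLOW(S) ⊇ FOLLOW(R') = {$, a, c, y}. Thus FOLLOW(S) = {$, a, c, y}.

{$, a, c, y}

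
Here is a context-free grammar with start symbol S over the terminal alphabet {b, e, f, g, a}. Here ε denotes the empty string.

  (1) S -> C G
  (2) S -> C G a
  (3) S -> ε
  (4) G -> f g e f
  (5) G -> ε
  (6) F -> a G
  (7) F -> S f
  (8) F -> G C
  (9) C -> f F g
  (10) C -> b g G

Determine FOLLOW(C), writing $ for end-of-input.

{$, a, f, g}

FIRST(G): from G->f g e f we get {f}; from G->ε we get {ε}. So FIRST(G) = {ε, f}.
FIRST(C): from C->f F g we get {f}; from C->b g G we get {b}. So FIRST(C) = {b, f}.
FIRST(S): from S->C G we get {b, f}; from S->C G a we get {b, f}; from S->ε we get {ε}. So FIRST(S) = {ε, b, f}.
FIRST(F): from F->a G we get {a}; from F->S f we get {b, f}; from F->G C we get {b, f}. So FIRST(F) = {a, b, f}.
FOLLOW(S) includes $ since S is the start symbol.
FOLLOW(S): in F->S f, S is followed by f with FIRST {f}. Thus FOLLOW(S) = {$, f}.
FOLLOW(F): in C->f F g, F is followed by g with FIRST {g}. Thus FOLLOW(F) = {g}.
FOLLOW(C): in S->C G, C is followed by G with FIRST {ε, f}; in S->C G, the suffix after C is nullable, so FOLLOW(C) ⊇ FOLLOW(S) = {$, f}; in S->C G a, C is followed by G a with FIRST {a, f}; in F->G C, the suffix after C is empty, so FOLLOW(C) ⊇ FOLLOW(F) = {g}. Thus FOLLOW(C) = {$, a, f, g}.
FOLLOW(G): in S->C G, the suffix after G is empty, so FOLLOW(G) ⊇ FOLLOW(S) = {$, f}; in S->C G a, G is followed by a with FIRST {a}; in F->a G, the suffix after G is empty, so FOLLOW(G) ⊇ FOLLOW(F) = {g}; in F->G C, G is followed by C with FIRST {b, f}; in C->b g G, the suffix after G is empty, so FOLLOW(G) ⊇ FOLLOW(C) = {$, a, f, g}. Thus FOLLOW(G) = {$, a, b, f, g}.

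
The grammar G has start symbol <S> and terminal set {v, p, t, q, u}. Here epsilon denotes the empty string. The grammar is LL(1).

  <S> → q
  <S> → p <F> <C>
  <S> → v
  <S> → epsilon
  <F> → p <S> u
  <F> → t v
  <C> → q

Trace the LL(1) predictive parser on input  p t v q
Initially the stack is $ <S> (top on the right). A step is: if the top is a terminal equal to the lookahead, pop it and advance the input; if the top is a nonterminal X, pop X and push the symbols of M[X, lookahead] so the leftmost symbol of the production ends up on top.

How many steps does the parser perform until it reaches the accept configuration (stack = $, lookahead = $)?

7

     Stack        Input      Action
  1  $ <S>        p t v q $  expand <S> → p <F> <C>
  2  $ <C> <F> p  p t v q $  match p
  3  $ <C> <F>    t v q $    expand <F> → t v
  4  $ <C> v t    t v q $    match t
  5  $ <C> v      v q $      match v
  6  $ <C>        q $        expand <C> → q
  7  $ q          q $        match q
Accept reached after 7 steps.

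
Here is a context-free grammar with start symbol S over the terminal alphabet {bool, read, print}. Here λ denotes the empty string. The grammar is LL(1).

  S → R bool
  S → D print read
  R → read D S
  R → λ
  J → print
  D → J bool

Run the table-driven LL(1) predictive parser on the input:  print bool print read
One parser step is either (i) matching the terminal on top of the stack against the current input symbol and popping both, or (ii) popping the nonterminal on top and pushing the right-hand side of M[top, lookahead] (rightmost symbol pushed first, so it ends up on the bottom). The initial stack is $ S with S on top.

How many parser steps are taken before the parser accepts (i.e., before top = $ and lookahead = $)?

7

     Stack                    Input                    Action
  1  $ S                      print bool print read $  expand S → D print read
  2  $ read print D           print bool print read $  expand D → J bool
  3  $ read print bool J      print bool print read $  expand J → print
  4  $ read print bool print  print bool print read $  match print
  5  $ read print bool        bool print read $        match bool
  6  $ read print             print read $             match print
  7  $ read                   read $                   match read
Accept reached after 7 steps.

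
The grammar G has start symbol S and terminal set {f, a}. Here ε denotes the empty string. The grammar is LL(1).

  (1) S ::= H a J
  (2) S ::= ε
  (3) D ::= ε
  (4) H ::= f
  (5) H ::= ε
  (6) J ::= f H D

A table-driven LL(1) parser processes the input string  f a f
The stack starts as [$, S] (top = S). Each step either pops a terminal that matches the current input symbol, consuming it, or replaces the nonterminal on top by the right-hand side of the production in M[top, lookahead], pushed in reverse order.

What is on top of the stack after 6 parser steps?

step 1: stack=$ S  input=f a f $  — expand S ::= H a J
step 2: stack=$ J a H  input=f a f $  — expand H ::= f
step 3: stack=$ J a f  input=f a f $  — match f
step 4: stack=$ J a  input=a f $  — match a
step 5: stack=$ J  input=f $  — expand J ::= f H D
step 6: stack=$ D H f  input=f $  — match f
Stack after step 6: $ D H (top = H).

H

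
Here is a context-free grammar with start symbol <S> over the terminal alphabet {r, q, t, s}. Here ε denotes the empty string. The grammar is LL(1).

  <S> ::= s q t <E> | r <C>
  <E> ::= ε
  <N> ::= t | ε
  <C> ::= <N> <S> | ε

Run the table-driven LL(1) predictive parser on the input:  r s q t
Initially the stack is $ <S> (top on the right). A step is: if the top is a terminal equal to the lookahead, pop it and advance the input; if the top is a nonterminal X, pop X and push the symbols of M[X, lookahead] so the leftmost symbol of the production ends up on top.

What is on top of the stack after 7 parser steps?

     Stack        Input      Action
  1  $ <S>        r s q t $  expand <S> ::= r <C>
  2  $ <C> r      r s q t $  match r
  3  $ <C>        s q t $    expand <C> ::= <N> <S>
  4  $ <S> <N>    s q t $    expand <N> ::= ε
  5  $ <S>        s q t $    expand <S> ::= s q t <E>
  6  $ <E> t q s  s q t $    match s
  7  $ <E> t q    q t $      match q
Stack after step 7: $ <E> t (top = t).

t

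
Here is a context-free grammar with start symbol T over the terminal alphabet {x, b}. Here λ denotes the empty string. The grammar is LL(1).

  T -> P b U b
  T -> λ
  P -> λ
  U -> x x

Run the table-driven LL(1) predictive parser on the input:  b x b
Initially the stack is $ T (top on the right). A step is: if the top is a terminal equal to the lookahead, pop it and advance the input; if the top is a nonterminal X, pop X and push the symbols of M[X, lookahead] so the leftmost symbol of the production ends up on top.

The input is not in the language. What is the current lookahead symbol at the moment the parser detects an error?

b

     Stack      Input    Action
  1  $ T        b x b $  expand T -> P b U b
  2  $ b U b P  b x b $  expand P -> λ
  3  $ b U b    b x b $  match b
  4  $ b U      x b $    expand U -> x x
  5  $ b x x    x b $    match x
  6  $ b x      b $      error: top is terminal x but lookahead is b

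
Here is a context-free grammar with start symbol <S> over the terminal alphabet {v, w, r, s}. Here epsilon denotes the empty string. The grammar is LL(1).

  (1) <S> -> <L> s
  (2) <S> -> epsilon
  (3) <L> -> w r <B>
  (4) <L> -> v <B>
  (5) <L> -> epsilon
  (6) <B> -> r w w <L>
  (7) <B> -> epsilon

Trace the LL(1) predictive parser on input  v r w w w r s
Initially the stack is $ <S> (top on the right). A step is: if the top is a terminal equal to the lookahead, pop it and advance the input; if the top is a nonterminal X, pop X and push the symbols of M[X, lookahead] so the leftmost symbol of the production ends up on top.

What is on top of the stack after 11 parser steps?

s

      Stack          Input            Action
   1  $ <S>          v r w w w r s $  expand <S> -> <L> s
   2  $ s <L>        v r w w w r s $  expand <L> -> v <B>
   3  $ s <B> v      v r w w w r s $  match v
   4  $ s <B>        r w w w r s $    expand <B> -> r w w <L>
   5  $ s <L> w w r  r w w w r s $    match r
   6  $ s <L> w w    w w w r s $      match w
   7  $ s <L> w      w w r s $        match w
   8  $ s <L>        w r s $          expand <L> -> w r <B>
   9  $ s <B> r w    w r s $          match w
  10  $ s <B> r      r s $            match r
  11  $ s <B>        s $              expand <B> -> epsilon
Stack after step 11: $ s (top = s).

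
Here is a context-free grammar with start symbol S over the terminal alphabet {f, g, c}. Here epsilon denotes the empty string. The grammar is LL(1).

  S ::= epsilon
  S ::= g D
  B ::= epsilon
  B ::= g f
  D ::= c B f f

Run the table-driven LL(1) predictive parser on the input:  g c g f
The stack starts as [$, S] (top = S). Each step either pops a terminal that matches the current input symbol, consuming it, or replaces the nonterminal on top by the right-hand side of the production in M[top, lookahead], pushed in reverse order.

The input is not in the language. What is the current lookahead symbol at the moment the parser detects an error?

$

     Stack      Input      Action
  1  $ S        g c g f $  expand S ::= g D
  2  $ D g      g c g f $  match g
  3  $ D        c g f $    expand D ::= c B f f
  4  $ f f B c  c g f $    match c
  5  $ f f B    g f $      expand B ::= g f
  6  $ f f f g  g f $      match g
  7  $ f f f    f $        match f
  8  $ f f      $          error: top is terminal f but lookahead is $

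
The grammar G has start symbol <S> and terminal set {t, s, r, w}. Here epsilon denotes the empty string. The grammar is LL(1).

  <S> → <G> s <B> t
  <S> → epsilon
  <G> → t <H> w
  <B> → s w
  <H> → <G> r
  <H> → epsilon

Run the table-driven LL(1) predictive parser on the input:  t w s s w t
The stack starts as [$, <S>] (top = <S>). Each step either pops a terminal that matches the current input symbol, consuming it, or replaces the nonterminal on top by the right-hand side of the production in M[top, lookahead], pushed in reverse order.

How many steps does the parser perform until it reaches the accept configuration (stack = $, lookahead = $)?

step 1: stack=$ <S>  input=t w s s w t $  — expand <S> → <G> s <B> t
step 2: stack=$ t <B> s <G>  input=t w s s w t $  — expand <G> → t <H> w
step 3: stack=$ t <B> s w <H> t  input=t w s s w t $  — match t
step 4: stack=$ t <B> s w <H>  input=w s s w t $  — expand <H> → epsilon
step 5: stack=$ t <B> s w  input=w s s w t $  — match w
step 6: stack=$ t <B> s  input=s s w t $  — match s
step 7: stack=$ t <B>  input=s w t $  — expand <B> → s w
step 8: stack=$ t w s  input=s w t $  — match s
step 9: stack=$ t w  input=w t $  — match w
step 10: stack=$ t  input=t $  — match t
Accept reached after 10 steps.

10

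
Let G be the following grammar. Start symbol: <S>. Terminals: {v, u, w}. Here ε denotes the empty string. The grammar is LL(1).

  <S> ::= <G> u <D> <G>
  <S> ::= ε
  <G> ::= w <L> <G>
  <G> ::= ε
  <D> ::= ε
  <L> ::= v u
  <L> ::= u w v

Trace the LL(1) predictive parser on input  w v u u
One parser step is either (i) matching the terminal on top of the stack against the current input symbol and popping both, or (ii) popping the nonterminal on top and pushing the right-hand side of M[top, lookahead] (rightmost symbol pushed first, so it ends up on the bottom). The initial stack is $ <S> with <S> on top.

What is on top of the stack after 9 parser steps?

<G>

step 1: stack=$ <S>  input=w v u u $  — expand <S> ::= <G> u <D> <G>
step 2: stack=$ <G> <D> u <G>  input=w v u u $  — expand <G> ::= w <L> <G>
step 3: stack=$ <G> <D> u <G> <L> w  input=w v u u $  — match w
step 4: stack=$ <G> <D> u <G> <L>  input=v u u $  — expand <L> ::= v u
step 5: stack=$ <G> <D> u <G> u v  input=v u u $  — match v
step 6: stack=$ <G> <D> u <G> u  input=u u $  — match u
step 7: stack=$ <G> <D> u <G>  input=u $  — expand <G> ::= ε
step 8: stack=$ <G> <D> u  input=u $  — match u
step 9: stack=$ <G> <D>  input=$  — expand <D> ::= ε
Stack after step 9: $ <G> (top = <G>).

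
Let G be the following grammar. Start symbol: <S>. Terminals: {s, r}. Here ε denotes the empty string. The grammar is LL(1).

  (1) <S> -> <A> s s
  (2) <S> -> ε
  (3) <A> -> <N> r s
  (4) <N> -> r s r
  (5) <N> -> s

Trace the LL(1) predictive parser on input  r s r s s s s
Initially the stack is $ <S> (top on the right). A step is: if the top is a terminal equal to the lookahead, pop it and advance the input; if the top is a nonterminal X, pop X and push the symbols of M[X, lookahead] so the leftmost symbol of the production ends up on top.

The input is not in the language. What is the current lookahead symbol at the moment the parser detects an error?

step 1: stack=$ <S>  input=r s r s s s s $  — expand <S> -> <A> s s
step 2: stack=$ s s <A>  input=r s r s s s s $  — expand <A> -> <N> r s
step 3: stack=$ s s s r <N>  input=r s r s s s s $  — expand <N> -> r s r
step 4: stack=$ s s s r r s r  input=r s r s s s s $  — match r
step 5: stack=$ s s s r r s  input=s r s s s s $  — match s
step 6: stack=$ s s s r r  input=r s s s s $  — match r
step 7: stack=$ s s s r  input=s s s s $  — error: top is terminal r but lookahead is s

s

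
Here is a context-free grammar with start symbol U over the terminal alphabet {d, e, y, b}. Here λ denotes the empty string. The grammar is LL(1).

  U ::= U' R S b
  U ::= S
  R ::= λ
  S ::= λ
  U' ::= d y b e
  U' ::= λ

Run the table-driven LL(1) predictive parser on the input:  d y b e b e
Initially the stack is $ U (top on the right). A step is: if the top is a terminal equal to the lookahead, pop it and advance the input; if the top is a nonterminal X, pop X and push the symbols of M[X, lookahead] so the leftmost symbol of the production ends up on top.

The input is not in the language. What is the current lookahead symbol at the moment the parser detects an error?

      Stack            Input          Action
   1  $ U              d y b e b e $  expand U ::= U' R S b
   2  $ b S R U'       d y b e b e $  expand U' ::= d y b e
   3  $ b S R e b y d  d y b e b e $  match d
   4  $ b S R e b y    y b e b e $    match y
   5  $ b S R e b      b e b e $      match b
   6  $ b S R e        e b e $        match e
   7  $ b S R          b e $          expand R ::= λ
   8  $ b S            b e $          expand S ::= λ
   9  $ b              b e $          match b
  10  $                e $            error: stack empty but input remains

e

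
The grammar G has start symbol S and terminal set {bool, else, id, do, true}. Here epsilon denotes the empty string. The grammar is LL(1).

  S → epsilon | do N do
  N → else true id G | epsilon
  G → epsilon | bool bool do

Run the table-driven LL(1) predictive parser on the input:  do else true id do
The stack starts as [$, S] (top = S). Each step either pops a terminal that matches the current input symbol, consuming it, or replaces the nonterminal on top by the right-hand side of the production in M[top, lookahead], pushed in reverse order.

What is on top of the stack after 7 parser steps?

do

step 1: stack=$ S  input=do else true id do $  — expand S → do N do
step 2: stack=$ do N do  input=do else true id do $  — match do
step 3: stack=$ do N  input=else true id do $  — expand N → else true id G
step 4: stack=$ do G id true else  input=else true id do $  — match else
step 5: stack=$ do G id true  input=true id do $  — match true
step 6: stack=$ do G id  input=id do $  — match id
step 7: stack=$ do G  input=do $  — expand G → epsilon
Stack after step 7: $ do (top = do).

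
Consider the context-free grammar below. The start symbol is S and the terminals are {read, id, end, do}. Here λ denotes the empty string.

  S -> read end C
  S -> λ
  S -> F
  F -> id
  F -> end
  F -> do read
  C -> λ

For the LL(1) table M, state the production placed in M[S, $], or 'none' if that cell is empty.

S -> λ

FIRST(F) = {do, end, id}
FIRST(C) = {λ}
FIRST(S) = {λ, do, end, id, read}  (via F)
FOLLOW(S) includes $ since S is the start symbol.
FOLLOW(S): S appears on no right-hand side. Thus FOLLOW(S) = {$}.
For S -> read end C: FIRST(read end C) = {read}, so it goes in M[S, t] for t ∈ {read}.
For S -> λ: FIRST(λ) = {λ}, so it goes in M[S, t] for t ∈ {}; since λ ∈ FIRST, also for every t ∈ FOLLOW(S) = {$}.
For S -> F: FIRST(F) = {do, end, id}, so it goes in M[S, t] for t ∈ {do, end, id}.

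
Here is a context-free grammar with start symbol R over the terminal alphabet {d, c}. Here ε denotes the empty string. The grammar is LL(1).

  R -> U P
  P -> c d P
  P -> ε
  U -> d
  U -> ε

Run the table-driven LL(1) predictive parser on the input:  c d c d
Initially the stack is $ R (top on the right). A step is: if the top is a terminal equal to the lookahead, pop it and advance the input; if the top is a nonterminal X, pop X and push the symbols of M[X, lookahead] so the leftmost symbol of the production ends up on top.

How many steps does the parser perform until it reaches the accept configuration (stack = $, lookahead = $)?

     Stack    Input      Action
  1  $ R      c d c d $  expand R -> U P
  2  $ P U    c d c d $  expand U -> ε
  3  $ P      c d c d $  expand P -> c d P
  4  $ P d c  c d c d $  match c
  5  $ P d    d c d $    match d
  6  $ P      c d $      expand P -> c d P
  7  $ P d c  c d $      match c
  8  $ P d    d $        match d
  9  $ P      $          expand P -> ε
Accept reached after 9 steps.

9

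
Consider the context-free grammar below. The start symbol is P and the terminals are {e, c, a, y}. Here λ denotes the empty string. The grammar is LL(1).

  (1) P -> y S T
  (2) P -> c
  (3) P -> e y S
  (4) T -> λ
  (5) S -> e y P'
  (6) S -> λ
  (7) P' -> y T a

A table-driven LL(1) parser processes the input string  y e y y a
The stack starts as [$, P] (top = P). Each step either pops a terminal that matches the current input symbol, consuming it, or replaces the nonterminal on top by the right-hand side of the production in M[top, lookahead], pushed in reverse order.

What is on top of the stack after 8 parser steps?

a

     Stack       Input        Action
  1  $ P         y e y y a $  expand P -> y S T
  2  $ T S y     y e y y a $  match y
  3  $ T S       e y y a $    expand S -> e y P'
  4  $ T P' y e  e y y a $    match e
  5  $ T P' y    y y a $      match y
  6  $ T P'      y a $        expand P' -> y T a
  7  $ T a T y   y a $        match y
  8  $ T a T     a $          expand T -> λ
Stack after step 8: $ T a (top = a).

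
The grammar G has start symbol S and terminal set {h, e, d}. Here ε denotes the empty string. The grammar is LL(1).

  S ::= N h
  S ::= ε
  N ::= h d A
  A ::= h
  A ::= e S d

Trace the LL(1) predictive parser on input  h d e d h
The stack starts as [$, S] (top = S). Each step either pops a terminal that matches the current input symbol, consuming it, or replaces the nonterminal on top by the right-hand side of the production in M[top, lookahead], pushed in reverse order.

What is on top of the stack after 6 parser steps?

     Stack      Input        Action
  1  $ S        h d e d h $  expand S ::= N h
  2  $ h N      h d e d h $  expand N ::= h d A
  3  $ h A d h  h d e d h $  match h
  4  $ h A d    d e d h $    match d
  5  $ h A      e d h $      expand A ::= e S d
  6  $ h d S e  e d h $      match e
Stack after step 6: $ h d S (top = S).

S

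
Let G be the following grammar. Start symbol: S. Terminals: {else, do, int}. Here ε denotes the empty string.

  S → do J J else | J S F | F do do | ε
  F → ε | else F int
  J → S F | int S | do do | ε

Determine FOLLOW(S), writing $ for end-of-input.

FIRST(F) = {ε, else}
FIRST(S) = {ε, do, else, int}  (via J S F, F do do)
FIRST(J) = {ε, do, else, int}  (via S F)
FOLLOW(S) includes $ since S is the start symbol.
FOLLOW(S): in S→J S F, S is followed by F with FIRST {ε, else}; in S→J S F, the suffix after S is nullable (adds nothing new); in J→S F, S is followed by F with FIRST {ε, else}; in J→S F, the suffix after S is nullable, so FOLLOW(S) ⊇ FOLLOW(J) = {$, do, else, int}; in J→int S, the suffix after S is empty, so FOLLOW(S) ⊇ FOLLOW(J) = {$, do, else, int}. Thus FOLLOW(S) = {$, do, else, int}.
FOLLOW(J): in S→do J J else (occurrence 1), J is followed by J else with FIRST {do, else, int}; in S→do J J else (occurrence 2), J is followed by else with FIRST {else}; in S→J S F, J is followed by S F with FIRST {ε, do, else, int}; in S→J S F, the suffix after J is nullable, so FOLLOW(J) ⊇ FOLLOW(S) = {$, do, else, int}. Thus FOLLOW(J) = {$, do, else, int}.
FOLLOW(F): in S→J S F, the suffix after F is empty, so FOLLOW(F) ⊇ FOLLOW(S) = {$, do, else, int}; in S→F do do, F is followed by do do with FIRST {do}; in F→else F int, F is followed by int with FIRST {int}; in J→S F, the suffix after F is empty, so FOLLOW(F) ⊇ FOLLOW(J) = {$, do, else, int}. Thus FOLLOW(F) = {$, do, else, int}.

{$, do, else, int}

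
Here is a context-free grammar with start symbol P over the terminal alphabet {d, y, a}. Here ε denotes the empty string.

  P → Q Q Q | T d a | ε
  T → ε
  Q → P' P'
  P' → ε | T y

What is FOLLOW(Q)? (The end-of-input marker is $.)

{$, y}

FIRST(T): from T→ε we get {ε}. So FIRST(T) = {ε}.
FIRST(P'): from P'→ε we get {ε}; from P'→T y we get {y}. So FIRST(P') = {ε, y}.
FIRST(Q): from Q→P' P' we get {ε, y}. So FIRST(Q) = {ε, y}.
FIRST(P): from P→Q Q Q we get {ε, y}; from P→T d a we get {d}; from P→ε we get {ε}. So FIRST(P) = {ε, d, y}.
FOLLOW(P) includes $ since P is the start symbol.
FOLLOW(P): P appears on no right-hand side. Thus FOLLOW(P) = {$}.
FOLLOW(T): in P→T d a, T is followed by d a with FIRST {d}; in P'→T y, T is followed by y with FIRST {y}. Thus FOLLOW(T) = {d, y}.
FOLLOW(Q): in P→Q Q Q (occurrence 1), Q is followed by Q Q with FIRST {ε, y}; in P→Q Q Q (occurrence 1), the suffix after Q is nullable, so FOLLOW(Q) ⊇ FOLLOW(P) = {$}; in P→Q Q Q (occurrence 2), Q is followed by Q with FIRST {ε, y}; in P→Q Q Q (occurrence 2), the suffix after Q is nullable, so FOLLOW(Q) ⊇ FOLLOW(P) = {$}; in P→Q Q Q (occurrence 3), the suffix after Q is empty, so FOLLOW(Q) ⊇ FOLLOW(P) = {$}. Thus FOLLOW(Q) = {$, y}.
FOLLOW(P'): in Q→P' P' (occurrence 1), P' is followed by P' with FIRST {ε, y}; in Q→P' P' (occurrence 1), the suffix after P' is nullable, so FOLLOW(P') ⊇ FOLLOW(Q) = {$, y}; in Q→P' P' (occurrence 2), the suffix after P' is empty, so FOLLOW(P') ⊇ FOLLOW(Q) = {$, y}. Thus FOLLOW(P') = {$, y}.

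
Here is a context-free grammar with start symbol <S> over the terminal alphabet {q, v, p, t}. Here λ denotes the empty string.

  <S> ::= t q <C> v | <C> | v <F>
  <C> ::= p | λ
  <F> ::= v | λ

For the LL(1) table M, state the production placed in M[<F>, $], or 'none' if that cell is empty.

<F> ::= λ

FIRST(<C>): from <C>::=p we get {p}; from <C>::=λ we get {λ}. So FIRST(<C>) = {λ, p}.
FIRST(<F>): from <F>::=v we get {v}; from <F>::=λ we get {λ}. So FIRST(<F>) = {λ, v}.
FIRST(<S>): from <S>::=t q <C> v we get {t}; from <S>::=<C> we get {λ, p}; from <S>::=v <F> we get {v}. So FIRST(<S>) = {λ, p, t, v}.
FOLLOW(<S>) includes $ since <S> is the start symbol.
FOLLOW(<S>): <S> appears on no right-hand side. Thus FOLLOW(<S>) = {$}.
FOLLOW(<F>): in <S>::=v <F>, the suffix after <F> is empty, so FOLLOW(<F>) ⊇ FOLLOW(<S>) = {$}. Thus FOLLOW(<F>) = {$}.
For <F> ::= v: FIRST(v) = {v}, so it goes in M[<F>, t] for t ∈ {v}.
For <F> ::= λ: FIRST(λ) = {λ}, so it goes in M[<F>, t] for t ∈ {}; since λ ∈ FIRST, also for every t ∈ FOLLOW(<F>) = {$}.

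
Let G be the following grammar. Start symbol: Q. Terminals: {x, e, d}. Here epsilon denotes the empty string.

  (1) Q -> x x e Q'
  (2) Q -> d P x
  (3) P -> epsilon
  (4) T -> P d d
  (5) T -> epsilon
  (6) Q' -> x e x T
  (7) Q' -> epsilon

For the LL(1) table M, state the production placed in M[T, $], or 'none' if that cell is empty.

FIRST(Q) = {d, x}
FIRST(P) = {epsilon}
FIRST(Q') = {epsilon, x}
FIRST(T) = {epsilon, d}  (via P d d)
FOLLOW(Q) includes $ since Q is the start symbol.
FOLLOW(Q'): in Q->x x e Q', the suffix after Q' is empty, so FOLLOW(Q') ⊇ FOLLOW(Q) = {$}. Thus FOLLOW(Q') = {$}.
FOLLOW(T): in Q'->x e x T, the suffix after T is empty, so FOLLOW(T) ⊇ FOLLOW(Q') = {$}. Thus FOLLOW(T) = {$}.
For T -> P d d: FIRST(P d d) = {d}, so it goes in M[T, t] for t ∈ {d}.
For T -> epsilon: FIRST(epsilon) = {epsilon}, so it goes in M[T, t] for t ∈ {}; since epsilon ∈ FIRST, also for every t ∈ FOLLOW(T) = {$}.

T -> epsilon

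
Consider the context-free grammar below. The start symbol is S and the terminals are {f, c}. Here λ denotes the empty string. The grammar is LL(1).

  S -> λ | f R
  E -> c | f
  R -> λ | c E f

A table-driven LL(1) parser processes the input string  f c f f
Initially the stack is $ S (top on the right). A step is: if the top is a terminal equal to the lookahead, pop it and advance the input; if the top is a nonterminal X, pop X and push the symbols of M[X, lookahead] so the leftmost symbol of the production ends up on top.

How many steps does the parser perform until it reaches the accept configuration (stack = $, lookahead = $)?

7

     Stack    Input      Action
  1  $ S      f c f f $  expand S -> f R
  2  $ R f    f c f f $  match f
  3  $ R      c f f $    expand R -> c E f
  4  $ f E c  c f f $    match c
  5  $ f E    f f $      expand E -> f
  6  $ f f    f f $      match f
  7  $ f      f $        match f
Accept reached after 7 steps.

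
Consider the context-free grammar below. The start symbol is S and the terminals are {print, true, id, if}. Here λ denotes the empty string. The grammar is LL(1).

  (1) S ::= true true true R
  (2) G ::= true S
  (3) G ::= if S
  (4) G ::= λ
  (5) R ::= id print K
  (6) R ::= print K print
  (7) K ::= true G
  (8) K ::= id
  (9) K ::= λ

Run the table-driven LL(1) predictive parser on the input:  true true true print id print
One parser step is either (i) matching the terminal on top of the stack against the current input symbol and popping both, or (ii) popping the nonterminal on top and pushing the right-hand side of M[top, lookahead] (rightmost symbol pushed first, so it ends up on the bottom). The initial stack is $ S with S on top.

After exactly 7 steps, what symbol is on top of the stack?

id

     Stack               Input                            Action
  1  $ S                 true true true print id print $  expand S ::= true true true R
  2  $ R true true true  true true true print id print $  match true
  3  $ R true true       true true print id print $       match true
  4  $ R true            true print id print $            match true
  5  $ R                 print id print $                 expand R ::= print K print
  6  $ print K print     print id print $                 match print
  7  $ print K           id print $                       expand K ::= id
Stack after step 7: $ print id (top = id).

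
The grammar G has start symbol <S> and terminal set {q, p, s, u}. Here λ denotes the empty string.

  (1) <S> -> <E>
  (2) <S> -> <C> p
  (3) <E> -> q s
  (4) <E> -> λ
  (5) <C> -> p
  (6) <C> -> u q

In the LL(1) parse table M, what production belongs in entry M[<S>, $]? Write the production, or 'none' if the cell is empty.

<S> -> <E>

FIRST(<E>) = {λ, q}
FIRST(<C>) = {p, u}
FIRST(<S>) = {λ, p, q, u}  (via <E>, <C> p)
FOLLOW(<S>) includes $ since <S> is the start symbol.
FOLLOW(<S>): <S> appears on no right-hand side. Thus FOLLOW(<S>) = {$}.
For <S> -> <E>: FIRST(<E>) = {λ, q}, so it goes in M[<S>, t] for t ∈ {q}; since λ ∈ FIRST, also for every t ∈ FOLLOW(<S>) = {$}.
For <S> -> <C> p: FIRST(<C> p) = {p, u}, so it goes in M[<S>, t] for t ∈ {p, u}.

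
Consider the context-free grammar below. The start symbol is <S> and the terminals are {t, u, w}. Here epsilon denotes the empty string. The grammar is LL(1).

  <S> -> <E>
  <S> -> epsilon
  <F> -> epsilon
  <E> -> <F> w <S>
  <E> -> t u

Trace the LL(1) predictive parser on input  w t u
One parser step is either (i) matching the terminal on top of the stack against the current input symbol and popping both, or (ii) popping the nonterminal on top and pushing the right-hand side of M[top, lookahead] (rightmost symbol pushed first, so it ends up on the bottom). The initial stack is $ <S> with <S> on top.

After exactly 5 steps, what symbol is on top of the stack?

step 1: stack=$ <S>  input=w t u $  — expand <S> -> <E>
step 2: stack=$ <E>  input=w t u $  — expand <E> -> <F> w <S>
step 3: stack=$ <S> w <F>  input=w t u $  — expand <F> -> epsilon
step 4: stack=$ <S> w  input=w t u $  — match w
step 5: stack=$ <S>  input=t u $  — expand <S> -> <E>
Stack after step 5: $ <E> (top = <E>).

<E>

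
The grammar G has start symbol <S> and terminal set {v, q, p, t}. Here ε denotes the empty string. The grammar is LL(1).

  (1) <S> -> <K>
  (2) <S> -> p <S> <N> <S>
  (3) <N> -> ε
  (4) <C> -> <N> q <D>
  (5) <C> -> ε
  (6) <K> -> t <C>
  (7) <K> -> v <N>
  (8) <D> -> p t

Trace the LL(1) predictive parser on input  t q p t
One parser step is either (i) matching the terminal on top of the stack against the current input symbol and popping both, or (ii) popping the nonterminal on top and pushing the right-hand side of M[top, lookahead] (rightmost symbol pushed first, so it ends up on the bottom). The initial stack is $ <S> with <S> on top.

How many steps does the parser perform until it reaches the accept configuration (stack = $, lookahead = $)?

9

step 1: stack=$ <S>  input=t q p t $  — expand <S> -> <K>
step 2: stack=$ <K>  input=t q p t $  — expand <K> -> t <C>
step 3: stack=$ <C> t  input=t q p t $  — match t
step 4: stack=$ <C>  input=q p t $  — expand <C> -> <N> q <D>
step 5: stack=$ <D> q <N>  input=q p t $  — expand <N> -> ε
step 6: stack=$ <D> q  input=q p t $  — match q
step 7: stack=$ <D>  input=p t $  — expand <D> -> p t
step 8: stack=$ t p  input=p t $  — match p
step 9: stack=$ t  input=t $  — match t
Accept reached after 9 steps.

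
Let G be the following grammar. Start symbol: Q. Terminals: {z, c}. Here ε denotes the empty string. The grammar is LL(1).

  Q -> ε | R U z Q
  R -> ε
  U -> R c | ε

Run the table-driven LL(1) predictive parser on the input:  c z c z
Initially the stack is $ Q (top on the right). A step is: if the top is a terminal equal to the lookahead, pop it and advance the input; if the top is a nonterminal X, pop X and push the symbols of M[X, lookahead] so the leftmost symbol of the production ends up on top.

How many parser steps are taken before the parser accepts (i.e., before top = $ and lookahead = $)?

step 1: stack=$ Q  input=c z c z $  — expand Q -> R U z Q
step 2: stack=$ Q z U R  input=c z c z $  — expand R -> ε
step 3: stack=$ Q z U  input=c z c z $  — expand U -> R c
step 4: stack=$ Q z c R  input=c z c z $  — expand R -> ε
step 5: stack=$ Q z c  input=c z c z $  — match c
step 6: stack=$ Q z  input=z c z $  — match z
step 7: stack=$ Q  input=c z $  — expand Q -> R U z Q
step 8: stack=$ Q z U R  input=c z $  — expand R -> ε
step 9: stack=$ Q z U  input=c z $  — expand U -> R c
step 10: stack=$ Q z c R  input=c z $  — expand R -> ε
step 11: stack=$ Q z c  input=c z $  — match c
step 12: stack=$ Q z  input=z $  — match z
step 13: stack=$ Q  input=$  — expand Q -> ε
Accept reached after 13 steps.

13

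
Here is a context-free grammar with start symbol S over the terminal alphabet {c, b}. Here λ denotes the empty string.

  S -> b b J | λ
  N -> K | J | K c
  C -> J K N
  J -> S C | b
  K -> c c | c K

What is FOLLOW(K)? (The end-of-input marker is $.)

{$, b, c}

FIRST(S) = {λ, b}
FIRST(K) = {c}
FIRST(N) = {b, c}  (via K, J, K c)
FIRST(C) = {b}  (via J K N)
FIRST(J) = {b}  (via S C)
FOLLOW(S) includes $ since S is the start symbol.
FOLLOW(S): in J->S C, S is followed by C with FIRST {b}. Thus FOLLOW(S) = {$, b}.
FOLLOW(N): in C->J K N, the suffix after N is empty, so FOLLOW(N) ⊇ FOLLOW(C) = {$, b, c}. Thus FOLLOW(N) = {$, b, c}.
FOLLOW(J): in S->b b J, the suffix after J is empty, so FOLLOW(J) ⊇ FOLLOW(S) = {$, b}; in N->J, the suffix after J is empty, so FOLLOW(J) ⊇ FOLLOW(N) = {$, b, c}; in C->J K N, J is followed by K N with FIRST {c}. Thus FOLLOW(J) = {$, b, c}.
FOLLOW(C): in J->S C, the suffix after C is empty, so FOLLOW(C) ⊇ FOLLOW(J) = {$, b, c}. Thus FOLLOW(C) = {$, b, c}.
FOLLOW(K): in N->K, the suffix after K is empty, so FOLLOW(K) ⊇ FOLLOW(N) = {$, b, c}; in N->K c, K is followed by c with FIRST {c}; in C->J K N, K is followed by N with FIRST {b, c}; in K->c K, the suffix after K is empty (adds nothing new). Thus FOLLOW(K) = {$, b, c}.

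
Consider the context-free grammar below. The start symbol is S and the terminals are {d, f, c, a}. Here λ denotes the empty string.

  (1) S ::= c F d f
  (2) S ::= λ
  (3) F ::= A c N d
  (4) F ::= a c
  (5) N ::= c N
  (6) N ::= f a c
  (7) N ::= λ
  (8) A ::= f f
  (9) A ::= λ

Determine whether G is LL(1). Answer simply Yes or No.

Yes

FIRST(S) = {λ, c}
FIRST(F) = {a, c, f}
FIRST(N) = {λ, c, f}
FIRST(A) = {λ, f}
FOLLOW(S) = {$}
FOLLOW(F) = {d}
FOLLOW(N) = {d}
FOLLOW(A) = {c}
Each cell of M receives at most one production.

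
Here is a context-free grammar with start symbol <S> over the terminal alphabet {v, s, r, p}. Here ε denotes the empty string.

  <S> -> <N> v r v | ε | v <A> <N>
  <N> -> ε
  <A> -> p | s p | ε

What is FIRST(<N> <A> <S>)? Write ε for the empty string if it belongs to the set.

{ε, p, s, v}

FIRST(<N>): from <N>->ε we get {ε}. So FIRST(<N>) = {ε}.
FIRST(<A>): from <A>->p we get {p}; from <A>->s p we get {s}; from <A>->ε we get {ε}. So FIRST(<A>) = {ε, p, s}.
FIRST(<S>): from <S>-><N> v r v we get {v}; from <S>->ε we get {ε}; from <S>->v <A> <N> we get {v}. So FIRST(<S>) = {ε, v}.
FIRST(<N> <A> <S>): take FIRST of each symbol in turn, carrying on past any symbol whose FIRST contains ε; result {ε, p, s, v}.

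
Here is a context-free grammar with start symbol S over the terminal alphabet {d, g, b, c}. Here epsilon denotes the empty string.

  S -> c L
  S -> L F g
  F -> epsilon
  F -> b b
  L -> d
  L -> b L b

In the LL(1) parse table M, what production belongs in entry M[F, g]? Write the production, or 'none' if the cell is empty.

F -> epsilon

FIRST(F) = {epsilon, b}
FIRST(L) = {b, d}
FIRST(S) = {b, c, d}  (via L F g)
FOLLOW(S) includes $ since S is the start symbol.
FOLLOW(F): in S->L F g, F is followed by g with FIRST {g}. Thus FOLLOW(F) = {g}.
For F -> epsilon: FIRST(epsilon) = {epsilon}, so it goes in M[F, t] for t ∈ {}; since epsilon ∈ FIRST, also for every t ∈ FOLLOW(F) = {g}.
For F -> b b: FIRST(b b) = {b}, so it goes in M[F, t] for t ∈ {b}.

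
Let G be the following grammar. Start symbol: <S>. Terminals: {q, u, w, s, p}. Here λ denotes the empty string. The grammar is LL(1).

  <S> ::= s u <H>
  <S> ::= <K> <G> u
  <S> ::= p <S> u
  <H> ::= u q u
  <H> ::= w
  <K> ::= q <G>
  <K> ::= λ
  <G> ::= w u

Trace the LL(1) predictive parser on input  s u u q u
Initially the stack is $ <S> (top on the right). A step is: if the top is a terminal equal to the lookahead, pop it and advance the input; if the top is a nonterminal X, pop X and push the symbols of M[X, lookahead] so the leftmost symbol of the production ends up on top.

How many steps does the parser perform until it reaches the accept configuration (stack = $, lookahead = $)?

step 1: stack=$ <S>  input=s u u q u $  — expand <S> ::= s u <H>
step 2: stack=$ <H> u s  input=s u u q u $  — match s
step 3: stack=$ <H> u  input=u u q u $  — match u
step 4: stack=$ <H>  input=u q u $  — expand <H> ::= u q u
step 5: stack=$ u q u  input=u q u $  — match u
step 6: stack=$ u q  input=q u $  — match q
step 7: stack=$ u  input=u $  — match u
Accept reached after 7 steps.

7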